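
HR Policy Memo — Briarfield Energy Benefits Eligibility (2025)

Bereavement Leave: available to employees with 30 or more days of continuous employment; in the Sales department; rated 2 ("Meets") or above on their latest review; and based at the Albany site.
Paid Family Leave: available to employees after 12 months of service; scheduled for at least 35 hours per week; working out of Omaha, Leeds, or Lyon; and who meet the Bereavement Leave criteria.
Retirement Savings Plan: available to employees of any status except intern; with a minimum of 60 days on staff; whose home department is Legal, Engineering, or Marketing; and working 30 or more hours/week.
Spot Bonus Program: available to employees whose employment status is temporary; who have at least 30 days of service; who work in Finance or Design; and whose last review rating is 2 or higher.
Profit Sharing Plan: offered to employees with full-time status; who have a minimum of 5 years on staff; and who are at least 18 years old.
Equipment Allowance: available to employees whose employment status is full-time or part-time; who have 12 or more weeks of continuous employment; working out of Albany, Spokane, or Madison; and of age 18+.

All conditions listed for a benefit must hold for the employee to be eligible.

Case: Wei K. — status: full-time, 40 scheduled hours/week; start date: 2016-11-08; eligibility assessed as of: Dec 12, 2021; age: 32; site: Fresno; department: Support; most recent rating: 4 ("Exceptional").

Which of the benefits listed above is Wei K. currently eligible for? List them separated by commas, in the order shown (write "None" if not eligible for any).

Profit Sharing Plan

Service from 2016-11-08 to Dec 12, 2021: 1860 days.
Bereavement Leave — service 1860 days ≥ 30 days ✓; dept Support ✗ → not eligible.
Paid Family Leave — service 1860 days ≥ 12 months (≈360 days) ✓; 40 hrs/wk ≥ 35 ✓; site Fresno ✗ (not Omaha, Leeds, or Lyon) → not eligible.
Retirement Savings Plan — status full-time ✓ (not excluded); service 1860 days ≥ 60 days ✓; dept Support ✗ → not eligible.
Spot Bonus Program — status full-time ✗ (requires temporary) → not eligible.
Profit Sharing Plan — status full-time ✓; service 1860 days ≥ 5 years (≈1825 days) ✓; age 32 ≥ 18 ✓ → eligible.
Equipment Allowance — status full-time ✓; service 1860 days ≥ 12 weeks (≈84 days) ✓; site Fresno ✗ (not Albany, Spokane, or Madison) → not eligible.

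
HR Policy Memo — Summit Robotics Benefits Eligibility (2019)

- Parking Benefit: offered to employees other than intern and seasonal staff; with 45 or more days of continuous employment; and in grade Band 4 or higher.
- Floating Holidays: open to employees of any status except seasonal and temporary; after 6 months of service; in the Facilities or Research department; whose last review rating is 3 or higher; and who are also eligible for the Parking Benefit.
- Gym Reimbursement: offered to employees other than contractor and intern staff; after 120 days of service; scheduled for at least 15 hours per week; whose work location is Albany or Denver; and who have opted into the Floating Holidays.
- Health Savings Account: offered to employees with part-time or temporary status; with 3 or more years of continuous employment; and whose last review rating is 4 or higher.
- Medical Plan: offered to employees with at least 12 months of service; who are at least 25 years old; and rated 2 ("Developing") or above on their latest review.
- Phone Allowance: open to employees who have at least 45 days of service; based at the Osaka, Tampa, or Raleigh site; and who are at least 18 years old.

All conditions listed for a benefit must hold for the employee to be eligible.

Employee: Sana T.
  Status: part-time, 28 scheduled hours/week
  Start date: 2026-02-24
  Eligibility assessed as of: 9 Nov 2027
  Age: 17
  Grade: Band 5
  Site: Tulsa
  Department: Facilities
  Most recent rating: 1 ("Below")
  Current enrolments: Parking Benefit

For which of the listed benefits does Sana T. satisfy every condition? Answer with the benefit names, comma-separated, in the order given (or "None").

Service from 2026-02-24 to 9 Nov 2027: 623 days.
Parking Benefit — status part-time ✓ (not excluded); service 623 days ≥ 45 days ✓; grade Band 5 ≥ Band 4 ✓ → eligible.
Floating Holidays — status part-time ✓ (not excluded); service 623 days ≥ 6 months (≈180 days) ✓; dept Facilities ✓; rating 1 < 3 ✗ → not eligible.
Gym Reimbursement — status part-time ✓ (not excluded); service 623 days ≥ 120 days ✓; 28 hrs/wk ≥ 15 ✓; site Tulsa ✗ (not Albany or Denver) → not eligible.
Health Savings Account — status part-time ✓; service 623 days < 3 years (≈1095 days) ✗ → not eligible.
Medical Plan — service 623 days ≥ 12 months (≈360 days) ✓; age 17 < 25 ✗ → not eligible.
Phone Allowance — service 623 days ≥ 45 days ✓; site Tulsa ✗ (not Osaka, Tampa, or Raleigh) → not eligible.

Parking Benefit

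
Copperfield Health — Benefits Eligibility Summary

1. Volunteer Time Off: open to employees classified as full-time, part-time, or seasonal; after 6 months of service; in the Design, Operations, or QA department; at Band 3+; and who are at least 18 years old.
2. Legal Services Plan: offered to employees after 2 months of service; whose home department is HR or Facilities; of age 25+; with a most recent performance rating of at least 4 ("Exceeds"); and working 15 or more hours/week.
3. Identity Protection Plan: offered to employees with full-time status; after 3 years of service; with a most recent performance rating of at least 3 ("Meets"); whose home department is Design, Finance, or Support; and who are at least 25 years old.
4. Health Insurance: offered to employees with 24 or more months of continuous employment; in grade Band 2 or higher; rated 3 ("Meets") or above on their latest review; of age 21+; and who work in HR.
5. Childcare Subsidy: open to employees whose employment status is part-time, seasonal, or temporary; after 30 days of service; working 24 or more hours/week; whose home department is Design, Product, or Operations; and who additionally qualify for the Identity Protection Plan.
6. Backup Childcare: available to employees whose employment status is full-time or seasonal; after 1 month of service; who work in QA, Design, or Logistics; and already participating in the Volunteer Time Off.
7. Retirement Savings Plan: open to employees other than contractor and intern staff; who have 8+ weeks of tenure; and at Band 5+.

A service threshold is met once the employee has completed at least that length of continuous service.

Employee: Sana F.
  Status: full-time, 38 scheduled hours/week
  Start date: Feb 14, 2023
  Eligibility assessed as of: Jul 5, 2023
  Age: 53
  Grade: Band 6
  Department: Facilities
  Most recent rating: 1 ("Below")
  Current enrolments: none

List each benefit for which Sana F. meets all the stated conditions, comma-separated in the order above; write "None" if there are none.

Retirement Savings Plan

Service from Feb 14, 2023 to Jul 5, 2023: 141 days.
Volunteer Time Off — status full-time ✓; service 141 days < 6 months (≈180 days) ✗ → not eligible.
Legal Services Plan — service 141 days ≥ 2 months (≈60 days) ✓; dept Facilities ✓; age 53 ≥ 25 ✓; rating 1 < 4 ✗ → not eligible.
Identity Protection Plan — status full-time ✓; service 141 days < 3 years (≈1095 days) ✗ → not eligible.
Health Insurance — service 141 days < 24 months (≈720 days) ✗ → not eligible.
Childcare Subsidy — status full-time ✗ (requires part-time, seasonal, or temporary) → not eligible.
Backup Childcare — status full-time ✓; service 141 days ≥ 1 month (≈30 days) ✓; dept Facilities ✗ → not eligible.
Retirement Savings Plan — status full-time ✓ (not excluded); service 141 days ≥ 8 weeks (≈56 days) ✓; grade Band 6 ≥ Band 5 ✓ → eligible.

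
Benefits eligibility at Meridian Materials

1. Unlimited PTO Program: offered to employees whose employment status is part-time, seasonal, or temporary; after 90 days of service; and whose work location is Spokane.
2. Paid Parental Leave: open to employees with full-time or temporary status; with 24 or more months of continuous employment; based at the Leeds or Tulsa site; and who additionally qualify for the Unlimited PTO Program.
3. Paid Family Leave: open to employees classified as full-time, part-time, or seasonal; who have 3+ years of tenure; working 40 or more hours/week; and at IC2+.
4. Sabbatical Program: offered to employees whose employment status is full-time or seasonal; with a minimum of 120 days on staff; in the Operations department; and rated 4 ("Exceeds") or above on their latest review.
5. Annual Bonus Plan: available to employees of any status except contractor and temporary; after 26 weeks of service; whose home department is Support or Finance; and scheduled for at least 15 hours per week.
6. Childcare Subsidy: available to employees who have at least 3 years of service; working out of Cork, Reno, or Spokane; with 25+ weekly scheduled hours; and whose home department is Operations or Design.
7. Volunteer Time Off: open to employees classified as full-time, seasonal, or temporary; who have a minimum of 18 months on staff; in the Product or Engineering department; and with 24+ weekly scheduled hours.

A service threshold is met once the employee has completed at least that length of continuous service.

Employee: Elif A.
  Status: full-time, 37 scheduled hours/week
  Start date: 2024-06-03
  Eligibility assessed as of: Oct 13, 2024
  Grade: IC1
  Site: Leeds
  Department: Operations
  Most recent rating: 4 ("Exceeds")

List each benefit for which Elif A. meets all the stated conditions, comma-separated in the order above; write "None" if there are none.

Service from 2024-06-03 to Oct 13, 2024: 132 days.
Unlimited PTO Program — status full-time ✗ (requires part-time, seasonal, or temporary) → not eligible.
Paid Parental Leave — status full-time ✓; service 132 days < 24 months (≈720 days) ✗ → not eligible.
Paid Family Leave — status full-time ✓; service 132 days < 3 years (≈1095 days) ✗ → not eligible.
Sabbatical Program — status full-time ✓; service 132 days ≥ 120 days ✓; dept Operations ✓; rating 4 ≥ 4 ✓ → eligible.
Annual Bonus Plan — status full-time ✓ (not excluded); service 132 days < 26 weeks (≈182 days) ✗ → not eligible.
Childcare Subsidy — service 132 days < 3 years (≈1095 days) ✗ → not eligible.
Volunteer Time Off — status full-time ✓; service 132 days < 18 months (≈540 days) ✗ → not eligible.

Sabbatical Program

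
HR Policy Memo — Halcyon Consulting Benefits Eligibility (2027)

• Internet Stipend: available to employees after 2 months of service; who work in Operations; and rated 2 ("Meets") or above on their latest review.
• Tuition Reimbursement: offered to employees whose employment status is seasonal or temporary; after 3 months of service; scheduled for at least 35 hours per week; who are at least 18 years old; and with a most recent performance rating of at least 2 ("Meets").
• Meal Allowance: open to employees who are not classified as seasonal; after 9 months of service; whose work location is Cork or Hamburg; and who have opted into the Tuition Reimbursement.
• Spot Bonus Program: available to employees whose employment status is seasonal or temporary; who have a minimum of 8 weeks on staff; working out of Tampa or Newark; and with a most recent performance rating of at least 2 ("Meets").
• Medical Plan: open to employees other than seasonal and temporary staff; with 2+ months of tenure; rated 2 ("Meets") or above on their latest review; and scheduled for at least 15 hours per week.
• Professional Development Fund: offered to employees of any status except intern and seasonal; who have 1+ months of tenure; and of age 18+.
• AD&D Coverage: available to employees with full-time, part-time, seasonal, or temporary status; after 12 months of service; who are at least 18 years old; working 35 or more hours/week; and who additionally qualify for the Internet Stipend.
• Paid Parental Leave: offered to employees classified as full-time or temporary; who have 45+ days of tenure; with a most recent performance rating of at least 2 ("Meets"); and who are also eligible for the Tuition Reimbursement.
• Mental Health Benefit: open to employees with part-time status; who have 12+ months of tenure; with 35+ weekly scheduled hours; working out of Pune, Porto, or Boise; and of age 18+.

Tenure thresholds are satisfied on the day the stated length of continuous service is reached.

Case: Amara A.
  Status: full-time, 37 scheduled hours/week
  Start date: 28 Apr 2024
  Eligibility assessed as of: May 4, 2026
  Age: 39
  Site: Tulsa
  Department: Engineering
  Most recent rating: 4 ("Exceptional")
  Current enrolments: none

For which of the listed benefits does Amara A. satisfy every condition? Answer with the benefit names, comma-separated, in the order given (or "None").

Service from 28 Apr 2024 to May 4, 2026: 736 days.
Internet Stipend — service 736 days ≥ 2 months (≈60 days) ✓; dept Engineering ✗ → not eligible.
Tuition Reimbursement — status full-time ✗ (requires seasonal or temporary) → not eligible.
Meal Allowance — status full-time ✓ (not excluded); service 736 days ≥ 9 months (≈270 days) ✓; site Tulsa ✗ (not Cork or Hamburg) → not eligible.
Spot Bonus Program — status full-time ✗ (requires seasonal or temporary) → not eligible.
Medical Plan — status full-time ✓ (not excluded); service 736 days ≥ 2 months (≈60 days) ✓; rating 4 ≥ 2 ✓; 37 hrs/wk ≥ 15 ✓ → eligible.
Professional Development Fund — status full-time ✓ (not excluded); service 736 days ≥ 1 month (≈30 days) ✓; age 39 ≥ 18 ✓ → eligible.
AD&D Coverage — status full-time ✓; service 736 days ≥ 12 months (≈360 days) ✓; age 39 ≥ 18 ✓; 37 hrs/wk ≥ 35 ✓; not eligible for Internet Stipend ✗ → not eligible.
Paid Parental Leave — status full-time ✓; service 736 days ≥ 45 days ✓; rating 4 ≥ 2 ✓; not eligible for Tuition Reimbursement ✗ → not eligible.
Mental Health Benefit — status full-time ✗ (requires part-time) → not eligible.

Medical Plan, Professional Development Fund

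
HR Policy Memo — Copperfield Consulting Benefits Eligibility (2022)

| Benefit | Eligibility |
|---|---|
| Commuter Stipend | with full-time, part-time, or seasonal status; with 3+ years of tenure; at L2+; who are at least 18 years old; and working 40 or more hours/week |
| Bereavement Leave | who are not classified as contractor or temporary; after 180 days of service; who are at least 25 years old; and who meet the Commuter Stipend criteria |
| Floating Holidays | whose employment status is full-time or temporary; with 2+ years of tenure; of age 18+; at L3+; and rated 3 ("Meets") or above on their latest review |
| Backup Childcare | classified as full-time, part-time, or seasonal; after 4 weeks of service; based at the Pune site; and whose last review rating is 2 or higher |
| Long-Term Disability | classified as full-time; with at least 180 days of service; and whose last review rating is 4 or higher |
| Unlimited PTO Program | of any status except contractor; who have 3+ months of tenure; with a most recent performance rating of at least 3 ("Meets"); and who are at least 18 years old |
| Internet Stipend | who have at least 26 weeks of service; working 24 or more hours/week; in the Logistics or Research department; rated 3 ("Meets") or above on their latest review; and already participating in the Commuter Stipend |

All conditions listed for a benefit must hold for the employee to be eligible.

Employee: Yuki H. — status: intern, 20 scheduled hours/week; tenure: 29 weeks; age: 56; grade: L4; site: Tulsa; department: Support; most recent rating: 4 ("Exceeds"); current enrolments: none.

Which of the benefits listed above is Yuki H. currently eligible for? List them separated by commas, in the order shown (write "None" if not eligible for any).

Unlimited PTO Program

Commuter Stipend — status intern ✗ (requires full-time, part-time, or seasonal) → not eligible.
Bereavement Leave — status intern ✓ (not excluded); service 29 weeks ≥ 180 days ✓; age 56 ≥ 25 ✓; not eligible for Commuter Stipend ✗ → not eligible.
Floating Holidays — status intern ✗ (requires full-time or temporary) → not eligible.
Backup Childcare — status intern ✗ (requires full-time, part-time, or seasonal) → not eligible.
Long-Term Disability — status intern ✗ (requires full-time) → not eligible.
Unlimited PTO Program — status intern ✓ (not excluded); service 29 weeks ≥ 3 months (≈90 days) ✓; rating 4 ≥ 3 ✓; age 56 ≥ 18 ✓ → eligible.
Internet Stipend — service 29 weeks ≥ 26 weeks ✓; 20 hrs/wk < 24 ✗ → not eligible.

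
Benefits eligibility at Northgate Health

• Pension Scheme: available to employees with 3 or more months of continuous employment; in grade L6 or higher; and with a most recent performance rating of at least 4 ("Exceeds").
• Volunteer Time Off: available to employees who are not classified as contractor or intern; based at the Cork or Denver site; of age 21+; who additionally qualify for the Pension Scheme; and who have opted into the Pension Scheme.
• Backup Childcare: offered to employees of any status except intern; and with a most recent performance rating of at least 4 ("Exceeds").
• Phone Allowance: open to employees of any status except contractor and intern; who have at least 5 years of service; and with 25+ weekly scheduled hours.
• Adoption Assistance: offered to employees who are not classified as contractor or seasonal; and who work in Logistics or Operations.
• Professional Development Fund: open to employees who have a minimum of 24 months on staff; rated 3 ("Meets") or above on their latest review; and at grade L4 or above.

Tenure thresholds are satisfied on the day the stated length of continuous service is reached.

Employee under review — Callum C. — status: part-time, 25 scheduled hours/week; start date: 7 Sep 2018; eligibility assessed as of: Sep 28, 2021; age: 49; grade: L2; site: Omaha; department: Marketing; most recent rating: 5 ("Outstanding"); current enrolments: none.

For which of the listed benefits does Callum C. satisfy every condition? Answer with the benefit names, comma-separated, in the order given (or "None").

Service from 7 Sep 2018 to Sep 28, 2021: 1117 days.
Pension Scheme — service 1117 days ≥ 3 months (≈90 days) ✓; grade L2 < L6 ✗ → not eligible.
Volunteer Time Off — status part-time ✓ (not excluded); site Omaha ✗ (not Cork or Denver) → not eligible.
Backup Childcare — status part-time ✓ (not excluded); rating 5 ≥ 4 ✓ → eligible.
Phone Allowance — status part-time ✓ (not excluded); service 1117 days < 5 years (≈1825 days) ✗ → not eligible.
Adoption Assistance — status part-time ✓ (not excluded); dept Marketing ✗ → not eligible.
Professional Development Fund — service 1117 days ≥ 24 months (≈720 days) ✓; rating 5 ≥ 3 ✓; grade L2 < L4 ✗ → not eligible.

Backup Childcare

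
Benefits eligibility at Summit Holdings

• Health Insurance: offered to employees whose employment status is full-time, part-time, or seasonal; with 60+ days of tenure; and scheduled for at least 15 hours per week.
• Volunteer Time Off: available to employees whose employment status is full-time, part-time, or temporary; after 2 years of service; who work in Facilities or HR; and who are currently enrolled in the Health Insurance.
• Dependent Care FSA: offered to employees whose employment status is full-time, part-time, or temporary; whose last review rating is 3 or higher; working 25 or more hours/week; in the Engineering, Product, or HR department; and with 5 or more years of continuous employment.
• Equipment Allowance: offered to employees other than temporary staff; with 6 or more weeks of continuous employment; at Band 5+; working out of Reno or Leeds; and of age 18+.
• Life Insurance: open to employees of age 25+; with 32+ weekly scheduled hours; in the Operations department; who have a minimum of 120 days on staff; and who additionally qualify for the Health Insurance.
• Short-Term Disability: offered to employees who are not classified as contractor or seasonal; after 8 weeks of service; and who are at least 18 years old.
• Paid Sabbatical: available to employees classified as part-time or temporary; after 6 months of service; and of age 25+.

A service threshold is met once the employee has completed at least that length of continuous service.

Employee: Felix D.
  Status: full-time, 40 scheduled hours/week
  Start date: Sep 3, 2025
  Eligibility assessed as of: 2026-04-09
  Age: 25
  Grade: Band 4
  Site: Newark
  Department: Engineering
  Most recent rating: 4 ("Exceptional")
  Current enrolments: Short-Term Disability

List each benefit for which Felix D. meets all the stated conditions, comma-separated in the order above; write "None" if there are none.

Service from Sep 3, 2025 to 2026-04-09: 218 days.
Health Insurance — status full-time ✓; service 218 days ≥ 60 days ✓; 40 hrs/wk ≥ 15 ✓ → eligible.
Volunteer Time Off — status full-time ✓; service 218 days < 2 years (≈730 days) ✗ → not eligible.
Dependent Care FSA — status full-time ✓; rating 4 ≥ 3 ✓; 40 hrs/wk ≥ 25 ✓; dept Engineering ✓; service 218 days < 5 years (≈1825 days) ✗ → not eligible.
Equipment Allowance — status full-time ✓ (not excluded); service 218 days ≥ 6 weeks (≈42 days) ✓; grade Band 4 < Band 5 ✗ → not eligible.
Life Insurance — age 25 ≥ 25 ✓; 40 hrs/wk ≥ 32 ✓; dept Engineering ✗ → not eligible.
Short-Term Disability — status full-time ✓ (not excluded); service 218 days ≥ 8 weeks (≈56 days) ✓; age 25 ≥ 18 ✓ → eligible.
Paid Sabbatical — status full-time ✗ (requires part-time or temporary) → not eligible.

Health Insurance, Short-Term Disability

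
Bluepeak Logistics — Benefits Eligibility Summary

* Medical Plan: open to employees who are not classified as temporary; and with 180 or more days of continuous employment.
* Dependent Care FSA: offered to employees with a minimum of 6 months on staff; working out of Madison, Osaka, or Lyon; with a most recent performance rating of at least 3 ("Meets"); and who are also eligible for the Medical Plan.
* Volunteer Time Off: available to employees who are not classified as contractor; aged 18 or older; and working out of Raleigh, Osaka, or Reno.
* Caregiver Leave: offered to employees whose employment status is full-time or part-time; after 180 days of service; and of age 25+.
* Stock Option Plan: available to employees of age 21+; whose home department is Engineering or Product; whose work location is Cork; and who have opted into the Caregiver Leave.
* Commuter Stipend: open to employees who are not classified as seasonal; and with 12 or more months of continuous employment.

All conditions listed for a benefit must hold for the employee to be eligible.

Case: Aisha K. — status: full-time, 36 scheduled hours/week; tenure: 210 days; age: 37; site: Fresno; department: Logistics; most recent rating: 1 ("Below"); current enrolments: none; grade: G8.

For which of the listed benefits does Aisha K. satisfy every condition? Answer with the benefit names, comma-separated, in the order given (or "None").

Medical Plan — status full-time ✓ (not excluded); service 210 days ≥ 180 days ✓ → eligible.
Dependent Care FSA — service 210 days ≥ 6 months (≈180 days) ✓; site Fresno ✗ (not Madison, Osaka, or Lyon) → not eligible.
Volunteer Time Off — status full-time ✓ (not excluded); age 37 ≥ 18 ✓; site Fresno ✗ (not Raleigh, Osaka, or Reno) → not eligible.
Caregiver Leave — status full-time ✓; service 210 days ≥ 180 days ✓; age 37 ≥ 25 ✓ → eligible.
Stock Option Plan — age 37 ≥ 21 ✓; dept Logistics ✗ → not eligible.
Commuter Stipend — status full-time ✓ (not excluded); service 210 days < 12 months (≈360 days) ✗ → not eligible.

Medical Plan, Caregiver Leave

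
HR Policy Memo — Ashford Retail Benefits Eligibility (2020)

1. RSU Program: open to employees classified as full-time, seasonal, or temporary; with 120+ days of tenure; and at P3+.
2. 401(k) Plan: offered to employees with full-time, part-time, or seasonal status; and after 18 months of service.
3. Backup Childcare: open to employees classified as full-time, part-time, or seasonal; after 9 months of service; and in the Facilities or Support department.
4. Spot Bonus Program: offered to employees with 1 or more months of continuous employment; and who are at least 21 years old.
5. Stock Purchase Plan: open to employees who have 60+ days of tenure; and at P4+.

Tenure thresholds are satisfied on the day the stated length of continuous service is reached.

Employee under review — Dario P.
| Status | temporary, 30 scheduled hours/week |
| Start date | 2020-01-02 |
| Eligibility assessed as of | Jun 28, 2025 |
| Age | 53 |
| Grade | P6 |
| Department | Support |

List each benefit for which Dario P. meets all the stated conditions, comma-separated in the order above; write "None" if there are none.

RSU Program, Spot Bonus Program, Stock Purchase Plan

Service from 2020-01-02 to Jun 28, 2025: 2004 days.
RSU Program — status temporary ✓; service 2004 days ≥ 120 days ✓; grade P6 ≥ P3 ✓ → eligible.
401(k) Plan — status temporary ✗ (requires full-time, part-time, or seasonal) → not eligible.
Backup Childcare — status temporary ✗ (requires full-time, part-time, or seasonal) → not eligible.
Spot Bonus Program — service 2004 days ≥ 1 month (≈30 days) ✓; age 53 ≥ 21 ✓ → eligible.
Stock Purchase Plan — service 2004 days ≥ 60 days ✓; grade P6 ≥ P4 ✓ → eligible.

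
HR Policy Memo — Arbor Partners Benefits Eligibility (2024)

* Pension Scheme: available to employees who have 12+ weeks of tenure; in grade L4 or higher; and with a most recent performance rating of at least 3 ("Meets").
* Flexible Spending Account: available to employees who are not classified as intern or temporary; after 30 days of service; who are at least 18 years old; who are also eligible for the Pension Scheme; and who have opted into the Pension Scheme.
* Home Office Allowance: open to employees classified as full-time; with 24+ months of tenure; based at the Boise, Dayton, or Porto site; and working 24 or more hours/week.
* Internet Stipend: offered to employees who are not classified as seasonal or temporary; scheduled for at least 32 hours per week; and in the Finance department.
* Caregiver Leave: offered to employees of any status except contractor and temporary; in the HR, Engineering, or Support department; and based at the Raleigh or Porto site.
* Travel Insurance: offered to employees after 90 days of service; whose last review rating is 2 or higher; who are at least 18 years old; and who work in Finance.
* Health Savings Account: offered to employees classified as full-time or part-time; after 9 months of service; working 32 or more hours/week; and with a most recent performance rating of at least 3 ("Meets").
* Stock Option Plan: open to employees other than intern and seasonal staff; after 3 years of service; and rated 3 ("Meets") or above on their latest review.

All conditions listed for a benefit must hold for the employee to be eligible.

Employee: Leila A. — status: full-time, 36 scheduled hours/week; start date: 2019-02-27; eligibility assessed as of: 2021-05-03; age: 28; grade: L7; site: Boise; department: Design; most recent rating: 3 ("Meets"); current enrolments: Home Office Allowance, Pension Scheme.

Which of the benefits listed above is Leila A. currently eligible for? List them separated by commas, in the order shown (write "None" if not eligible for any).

Pension Scheme, Flexible Spending Account, Home Office Allowance, Health Savings Account

Service from 2019-02-27 to 2021-05-03: 796 days.
Pension Scheme — service 796 days ≥ 12 weeks (≈84 days) ✓; grade L7 ≥ L4 ✓; rating 3 ≥ 3 ✓ → eligible.
Flexible Spending Account — status full-time ✓ (not excluded); service 796 days ≥ 30 days ✓; age 28 ≥ 18 ✓; eligible for Pension Scheme ✓; enrolled in Pension Scheme ✓ → eligible.
Home Office Allowance — status full-time ✓; service 796 days ≥ 24 months (≈720 days) ✓; site Boise ✓; 36 hrs/wk ≥ 24 ✓ → eligible.
Internet Stipend — status full-time ✓ (not excluded); 36 hrs/wk ≥ 32 ✓; dept Design ✗ → not eligible.
Caregiver Leave — status full-time ✓ (not excluded); dept Design ✗ → not eligible.
Travel Insurance — service 796 days ≥ 90 days ✓; rating 3 ≥ 2 ✓; age 28 ≥ 18 ✓; dept Design ✗ → not eligible.
Health Savings Account — status full-time ✓; service 796 days ≥ 9 months (≈270 days) ✓; 36 hrs/wk ≥ 32 ✓; rating 3 ≥ 3 ✓ → eligible.
Stock Option Plan — status full-time ✓ (not excluded); service 796 days < 3 years (≈1095 days) ✗ → not eligible.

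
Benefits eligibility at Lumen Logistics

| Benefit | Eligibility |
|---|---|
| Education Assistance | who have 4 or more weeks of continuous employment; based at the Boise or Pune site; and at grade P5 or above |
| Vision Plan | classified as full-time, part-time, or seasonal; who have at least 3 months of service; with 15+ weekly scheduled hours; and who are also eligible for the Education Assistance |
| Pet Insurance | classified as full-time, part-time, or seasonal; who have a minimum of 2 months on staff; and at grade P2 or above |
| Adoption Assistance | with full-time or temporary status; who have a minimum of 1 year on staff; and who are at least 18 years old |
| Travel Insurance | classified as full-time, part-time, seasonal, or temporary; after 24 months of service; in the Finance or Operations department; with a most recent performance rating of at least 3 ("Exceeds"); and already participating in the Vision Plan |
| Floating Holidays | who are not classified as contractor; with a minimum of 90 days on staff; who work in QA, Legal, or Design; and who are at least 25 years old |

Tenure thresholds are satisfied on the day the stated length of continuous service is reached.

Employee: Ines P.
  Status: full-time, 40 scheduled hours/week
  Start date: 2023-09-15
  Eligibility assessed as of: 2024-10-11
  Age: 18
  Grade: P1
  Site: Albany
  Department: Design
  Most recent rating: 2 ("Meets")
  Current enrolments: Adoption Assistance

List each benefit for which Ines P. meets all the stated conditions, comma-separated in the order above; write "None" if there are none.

Service from 2023-09-15 to 2024-10-11: 392 days.
Education Assistance — service 392 days ≥ 4 weeks (≈28 days) ✓; site Albany ✗ (not Boise or Pune) → not eligible.
Vision Plan — status full-time ✓; service 392 days ≥ 3 months (≈90 days) ✓; 40 hrs/wk ≥ 15 ✓; not eligible for Education Assistance ✗ → not eligible.
Pet Insurance — status full-time ✓; service 392 days ≥ 2 months (≈60 days) ✓; grade P1 < P2 ✗ → not eligible.
Adoption Assistance — status full-time ✓; service 392 days ≥ 1 year (≈365 days) ✓; age 18 ≥ 18 ✓ → eligible.
Travel Insurance — status full-time ✓; service 392 days < 24 months (≈720 days) ✗ → not eligible.
Floating Holidays — status full-time ✓ (not excluded); service 392 days ≥ 90 days ✓; dept Design ✓; age 18 < 25 ✗ → not eligible.

Adoption Assistance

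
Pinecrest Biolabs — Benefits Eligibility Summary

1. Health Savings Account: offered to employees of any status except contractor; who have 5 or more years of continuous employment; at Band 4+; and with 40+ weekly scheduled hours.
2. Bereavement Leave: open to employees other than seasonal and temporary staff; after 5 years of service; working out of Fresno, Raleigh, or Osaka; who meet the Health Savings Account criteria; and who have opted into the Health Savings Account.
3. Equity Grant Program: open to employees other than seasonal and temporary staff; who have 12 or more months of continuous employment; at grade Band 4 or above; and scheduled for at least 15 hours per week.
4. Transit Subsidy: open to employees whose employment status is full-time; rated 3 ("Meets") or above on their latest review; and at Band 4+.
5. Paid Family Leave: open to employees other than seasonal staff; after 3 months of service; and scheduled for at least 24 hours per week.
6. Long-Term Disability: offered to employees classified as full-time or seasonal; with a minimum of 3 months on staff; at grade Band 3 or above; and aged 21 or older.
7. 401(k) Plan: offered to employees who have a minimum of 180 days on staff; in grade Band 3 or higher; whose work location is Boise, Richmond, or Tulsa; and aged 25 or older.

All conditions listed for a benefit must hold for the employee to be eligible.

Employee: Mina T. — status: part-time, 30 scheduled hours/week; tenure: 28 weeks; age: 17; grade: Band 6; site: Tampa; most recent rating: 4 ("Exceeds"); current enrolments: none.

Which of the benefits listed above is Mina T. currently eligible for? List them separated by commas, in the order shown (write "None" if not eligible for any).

Health Savings Account — status part-time ✓ (not excluded); service 28 weeks < 5 years (≈1825 days) ✗ → not eligible.
Bereavement Leave — status part-time ✓ (not excluded); service 28 weeks < 5 years (≈1825 days) ✗ → not eligible.
Equity Grant Program — status part-time ✓ (not excluded); service 28 weeks < 12 months (≈360 days) ✗ → not eligible.
Transit Subsidy — status part-time ✗ (requires full-time) → not eligible.
Paid Family Leave — status part-time ✓ (not excluded); service 28 weeks ≥ 3 months (≈90 days) ✓; 30 hrs/wk ≥ 24 ✓ → eligible.
Long-Term Disability — status part-time ✗ (requires full-time or seasonal) → not eligible.
401(k) Plan — service 28 weeks ≥ 180 days ✓; grade Band 6 ≥ Band 3 ✓; site Tampa ✗ (not Boise, Richmond, or Tulsa) → not eligible.

Paid Family Leave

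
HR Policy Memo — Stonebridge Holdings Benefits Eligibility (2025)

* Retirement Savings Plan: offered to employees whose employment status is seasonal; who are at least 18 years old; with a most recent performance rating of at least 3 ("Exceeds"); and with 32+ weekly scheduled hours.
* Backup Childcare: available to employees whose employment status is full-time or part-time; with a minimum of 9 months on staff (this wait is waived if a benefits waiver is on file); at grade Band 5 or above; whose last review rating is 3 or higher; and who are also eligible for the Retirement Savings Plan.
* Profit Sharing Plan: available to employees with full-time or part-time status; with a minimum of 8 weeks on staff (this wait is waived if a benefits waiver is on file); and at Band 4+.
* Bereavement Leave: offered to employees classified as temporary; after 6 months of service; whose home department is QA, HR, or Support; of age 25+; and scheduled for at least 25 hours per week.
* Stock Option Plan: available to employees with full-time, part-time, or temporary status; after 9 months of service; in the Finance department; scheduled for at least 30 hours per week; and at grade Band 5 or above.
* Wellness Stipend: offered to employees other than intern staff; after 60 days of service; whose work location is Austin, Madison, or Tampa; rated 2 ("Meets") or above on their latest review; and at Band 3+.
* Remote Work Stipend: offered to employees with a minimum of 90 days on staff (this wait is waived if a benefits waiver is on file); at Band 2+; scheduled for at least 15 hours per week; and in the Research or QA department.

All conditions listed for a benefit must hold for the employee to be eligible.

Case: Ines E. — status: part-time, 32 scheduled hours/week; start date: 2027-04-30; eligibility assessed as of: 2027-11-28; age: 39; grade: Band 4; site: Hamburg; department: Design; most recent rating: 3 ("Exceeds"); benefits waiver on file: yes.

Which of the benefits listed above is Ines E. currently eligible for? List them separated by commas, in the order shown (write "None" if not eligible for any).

Service from 2027-04-30 to 2027-11-28: 212 days.
Retirement Savings Plan — status part-time ✗ (requires seasonal) → not eligible.
Backup Childcare — status part-time ✓; benefits waiver on file ✓; grade Band 4 < Band 5 ✗ → not eligible.
Profit Sharing Plan — status part-time ✓; benefits waiver on file ✓; grade Band 4 ≥ Band 4 ✓ → eligible.
Bereavement Leave — status part-time ✗ (requires temporary) → not eligible.
Stock Option Plan — status part-time ✓; service 212 days < 9 months (≈270 days) ✗ → not eligible.
Wellness Stipend — status part-time ✓ (not excluded); service 212 days ≥ 60 days ✓; site Hamburg ✗ (not Austin, Madison, or Tampa) → not eligible.
Remote Work Stipend — benefits waiver on file ✓; grade Band 4 ≥ Band 2 ✓; 32 hrs/wk ≥ 15 ✓; dept Design ✗ → not eligible.

Profit Sharing Plan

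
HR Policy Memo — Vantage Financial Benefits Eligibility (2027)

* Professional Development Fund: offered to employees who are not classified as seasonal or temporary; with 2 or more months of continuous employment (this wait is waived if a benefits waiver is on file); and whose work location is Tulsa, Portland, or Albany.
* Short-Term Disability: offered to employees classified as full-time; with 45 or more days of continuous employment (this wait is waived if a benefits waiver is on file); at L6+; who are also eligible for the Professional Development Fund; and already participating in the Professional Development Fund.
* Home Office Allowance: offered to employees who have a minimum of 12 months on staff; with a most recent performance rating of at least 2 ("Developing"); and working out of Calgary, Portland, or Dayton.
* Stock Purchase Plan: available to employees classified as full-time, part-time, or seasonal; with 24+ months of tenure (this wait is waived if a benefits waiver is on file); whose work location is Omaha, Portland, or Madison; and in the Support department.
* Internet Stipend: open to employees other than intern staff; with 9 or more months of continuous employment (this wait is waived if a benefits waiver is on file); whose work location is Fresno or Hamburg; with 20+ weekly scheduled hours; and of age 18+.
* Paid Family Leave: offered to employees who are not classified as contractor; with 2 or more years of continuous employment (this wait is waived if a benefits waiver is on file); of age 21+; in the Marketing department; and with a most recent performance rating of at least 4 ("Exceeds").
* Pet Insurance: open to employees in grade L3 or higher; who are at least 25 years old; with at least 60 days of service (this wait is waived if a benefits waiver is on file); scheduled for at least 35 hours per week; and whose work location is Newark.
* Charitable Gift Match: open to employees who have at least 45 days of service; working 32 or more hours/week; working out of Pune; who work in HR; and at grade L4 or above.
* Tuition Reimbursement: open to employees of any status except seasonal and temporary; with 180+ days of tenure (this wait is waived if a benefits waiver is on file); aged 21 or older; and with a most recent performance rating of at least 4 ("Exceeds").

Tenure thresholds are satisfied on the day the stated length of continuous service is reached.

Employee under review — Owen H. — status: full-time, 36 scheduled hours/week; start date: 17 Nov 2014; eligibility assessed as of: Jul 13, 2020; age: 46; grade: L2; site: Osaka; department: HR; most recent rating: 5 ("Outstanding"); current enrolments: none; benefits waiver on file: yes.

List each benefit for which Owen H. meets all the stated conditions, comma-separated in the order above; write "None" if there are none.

Tuition Reimbursement

Service from 17 Nov 2014 to Jul 13, 2020: 2065 days.
Professional Development Fund — status full-time ✓ (not excluded); benefits waiver on file ✓; site Osaka ✗ (not Tulsa, Portland, or Albany) → not eligible.
Short-Term Disability — status full-time ✓; benefits waiver on file ✓; grade L2 < L6 ✗ → not eligible.
Home Office Allowance — service 2065 days ≥ 12 months (≈360 days) ✓; rating 5 ≥ 2 ✓; site Osaka ✗ (not Calgary, Portland, or Dayton) → not eligible.
Stock Purchase Plan — status full-time ✓; benefits waiver on file ✓; site Osaka ✗ (not Omaha, Portland, or Madison) → not eligible.
Internet Stipend — status full-time ✓ (not excluded); benefits waiver on file ✓; site Osaka ✗ (not Fresno or Hamburg) → not eligible.
Paid Family Leave — status full-time ✓ (not excluded); benefits waiver on file ✓; age 46 ≥ 21 ✓; dept HR ✗ → not eligible.
Pet Insurance — grade L2 < L3 ✗ → not eligible.
Charitable Gift Match — service 2065 days ≥ 45 days ✓; 36 hrs/wk ≥ 32 ✓; site Osaka ✗ (not Pune) → not eligible.
Tuition Reimbursement — status full-time ✓ (not excluded); benefits waiver on file ✓; age 46 ≥ 21 ✓; rating 5 ≥ 4 ✓ → eligible.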